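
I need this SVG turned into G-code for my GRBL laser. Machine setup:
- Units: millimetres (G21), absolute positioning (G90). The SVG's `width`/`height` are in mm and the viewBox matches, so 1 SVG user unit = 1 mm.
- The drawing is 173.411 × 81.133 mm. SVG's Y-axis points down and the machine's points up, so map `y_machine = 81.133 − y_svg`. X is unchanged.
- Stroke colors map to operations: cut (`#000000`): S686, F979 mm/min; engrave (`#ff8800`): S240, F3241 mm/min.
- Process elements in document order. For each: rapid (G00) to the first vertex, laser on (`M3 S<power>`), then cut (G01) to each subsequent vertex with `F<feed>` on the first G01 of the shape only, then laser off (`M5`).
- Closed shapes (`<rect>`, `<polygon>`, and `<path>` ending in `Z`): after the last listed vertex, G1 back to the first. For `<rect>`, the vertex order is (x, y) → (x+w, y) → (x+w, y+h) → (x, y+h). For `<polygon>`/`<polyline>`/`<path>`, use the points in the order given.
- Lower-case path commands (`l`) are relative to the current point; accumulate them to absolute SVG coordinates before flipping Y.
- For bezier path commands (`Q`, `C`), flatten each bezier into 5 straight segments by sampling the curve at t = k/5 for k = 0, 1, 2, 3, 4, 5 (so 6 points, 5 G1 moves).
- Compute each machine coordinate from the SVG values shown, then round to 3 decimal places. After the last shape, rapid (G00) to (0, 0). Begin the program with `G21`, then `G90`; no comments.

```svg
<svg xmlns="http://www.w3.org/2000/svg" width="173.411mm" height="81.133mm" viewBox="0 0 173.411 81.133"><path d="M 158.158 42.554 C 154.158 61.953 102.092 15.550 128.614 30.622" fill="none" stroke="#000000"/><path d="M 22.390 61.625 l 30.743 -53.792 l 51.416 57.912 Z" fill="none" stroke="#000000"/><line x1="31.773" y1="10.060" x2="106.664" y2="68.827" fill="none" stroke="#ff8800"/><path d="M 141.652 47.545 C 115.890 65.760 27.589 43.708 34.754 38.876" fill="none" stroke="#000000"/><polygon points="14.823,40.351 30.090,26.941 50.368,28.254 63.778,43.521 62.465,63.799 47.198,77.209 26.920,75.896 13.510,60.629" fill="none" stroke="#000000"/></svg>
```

1 u = 1 mm; y_m = 81.133 − y.

[1] `<path>` cubic bezier, #000000→cut S686 F979: (158.158,38.579) → (151.003,33.818) → (138.392,38.739) → (126.404,47.235) → (121.118,53.195) → (128.614,50.511)

[2] `<path>` closed polygon, #000000→cut S686 F979: (22.390,19.508) → (53.133,73.300) → (104.549,15.388) → (22.390,19.508) (closed)

[3] `<line>` line segment, #ff8800→engrave S240 F3241: (31.773,71.073) → (106.664,12.306)

[4] `<path>` cubic bezier, #000000→cut S686 F979: (141.652,33.588) → (119.954,27.031) → (90.831,27.379) → (61.867,31.872) → (40.647,37.751) → (34.754,42.257)

[5] `<polygon>` regular polygon, #000000→cut S686 F979: (14.823,40.782) → (30.090,54.192) → (50.368,52.879) → (63.778,37.612) → (62.465,17.334) → (47.198,3.924) → (26.920,5.237) → (13.510,20.504) → (14.823,40.782) (closed)

G21
G90
G00 X158.158 Y38.579
M3 S686
G01 X151.003 Y33.818 F979
G01 X138.392 Y38.739
G01 X126.404 Y47.235
G01 X121.118 Y53.195
G01 X128.614 Y50.511
M5
G00 X22.390 Y19.508
M3 S686
G01 X53.133 Y73.300 F979
G01 X104.549 Y15.388
G01 X22.390 Y19.508
M5
G00 X31.773 Y71.073
M3 S240
G01 X106.664 Y12.306 F3241
M5
G00 X141.652 Y33.588
M3 S686
G01 X119.954 Y27.031 F979
G01 X90.831 Y27.379
G01 X61.867 Y31.872
G01 X40.647 Y37.751
G01 X34.754 Y42.257
M5
G00 X14.823 Y40.782
M3 S686
G01 X30.090 Y54.192 F979
G01 X50.368 Y52.879
G01 X63.778 Y37.612
G01 X62.465 Y17.334
G01 X47.198 Y3.924
G01 X26.920 Y5.237
G01 X13.510 Y20.504
G01 X14.823 Y40.782
M5
G00 X0.000 Y0.000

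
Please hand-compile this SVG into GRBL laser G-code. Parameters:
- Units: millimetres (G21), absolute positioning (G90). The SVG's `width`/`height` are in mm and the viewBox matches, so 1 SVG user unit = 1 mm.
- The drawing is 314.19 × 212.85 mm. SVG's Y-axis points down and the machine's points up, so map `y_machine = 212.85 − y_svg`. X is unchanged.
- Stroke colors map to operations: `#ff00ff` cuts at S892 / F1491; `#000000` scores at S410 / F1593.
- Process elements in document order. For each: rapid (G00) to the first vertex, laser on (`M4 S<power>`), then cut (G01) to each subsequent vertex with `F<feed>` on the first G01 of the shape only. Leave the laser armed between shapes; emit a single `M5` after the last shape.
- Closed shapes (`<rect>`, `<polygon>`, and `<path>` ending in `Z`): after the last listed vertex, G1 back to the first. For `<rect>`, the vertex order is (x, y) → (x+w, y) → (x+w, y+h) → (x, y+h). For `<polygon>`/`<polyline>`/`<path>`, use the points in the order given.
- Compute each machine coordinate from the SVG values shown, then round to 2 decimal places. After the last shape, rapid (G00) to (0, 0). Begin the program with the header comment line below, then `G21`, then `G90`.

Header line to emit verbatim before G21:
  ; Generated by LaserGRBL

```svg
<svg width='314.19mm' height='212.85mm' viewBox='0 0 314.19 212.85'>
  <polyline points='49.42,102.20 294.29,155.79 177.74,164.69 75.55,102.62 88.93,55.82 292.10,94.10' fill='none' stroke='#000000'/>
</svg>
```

; Generated by LaserGRBL
G21
G90
G00 X49.42 Y110.65
M4 S410
G01 X294.29 Y57.06 F1593
G01 X177.74 Y48.16
G01 X75.55 Y110.23
G01 X88.93 Y157.03
G01 X292.10 Y118.75
M5
G00 X0.00 Y0.00

viewBox `0 0 314.19 212.85` with mm width/height → 1 unit = 1 mm. Flip: y_m = 212.85 − y_svg.

**Shape 1** — `<polyline>` open polyline, stroke `#000000` → score (S410, F1593). Machine vertices: (49.42,110.65) → (294.29,57.06) → (177.74,48.16) → (75.55,110.23) → (88.93,157.03) → (292.10,118.75). Open path.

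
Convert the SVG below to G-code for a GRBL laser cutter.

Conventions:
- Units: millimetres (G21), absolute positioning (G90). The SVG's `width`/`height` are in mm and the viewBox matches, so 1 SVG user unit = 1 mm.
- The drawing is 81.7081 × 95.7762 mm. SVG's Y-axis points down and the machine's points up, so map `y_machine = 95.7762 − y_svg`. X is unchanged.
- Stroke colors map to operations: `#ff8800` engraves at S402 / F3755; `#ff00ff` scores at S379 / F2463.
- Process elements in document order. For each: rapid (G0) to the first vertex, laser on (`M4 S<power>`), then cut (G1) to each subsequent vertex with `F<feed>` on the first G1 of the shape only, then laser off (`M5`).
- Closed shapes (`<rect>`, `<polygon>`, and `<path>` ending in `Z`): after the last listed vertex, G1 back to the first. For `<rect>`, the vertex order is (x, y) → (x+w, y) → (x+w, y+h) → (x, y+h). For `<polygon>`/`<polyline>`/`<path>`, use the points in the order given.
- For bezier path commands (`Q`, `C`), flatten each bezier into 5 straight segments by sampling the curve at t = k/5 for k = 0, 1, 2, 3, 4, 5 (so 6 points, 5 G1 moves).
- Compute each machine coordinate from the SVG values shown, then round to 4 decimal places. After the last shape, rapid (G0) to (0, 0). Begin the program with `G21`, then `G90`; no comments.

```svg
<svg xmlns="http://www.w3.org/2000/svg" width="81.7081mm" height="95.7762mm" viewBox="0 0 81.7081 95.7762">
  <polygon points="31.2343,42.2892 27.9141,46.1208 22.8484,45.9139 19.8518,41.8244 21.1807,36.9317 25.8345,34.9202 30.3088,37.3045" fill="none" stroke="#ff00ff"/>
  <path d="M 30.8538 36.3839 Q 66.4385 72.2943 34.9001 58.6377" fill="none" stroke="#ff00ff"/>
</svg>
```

viewBox `0 0 81.7081 95.7762` with mm width/height → 1 unit = 1 mm. Flip: y_m = 95.7762 − y_svg.

**Shape 1** — `<polygon>` regular polygon, stroke `#ff00ff` → score (S379, F2463). Machine vertices: (31.2343,53.4870) → (27.9141,49.6554) → (22.8484,49.8623) → (19.8518,53.9518) → (21.1807,58.8445) → (25.8345,60.8560) → (30.3088,58.4717) → (31.2343,53.4870). Closed: final G1 returns to the first vertex.

**Shape 2** — `<path>` quadratic bezier, stroke `#ff00ff` → score (S379, F2463). Control points (SVG): P0=(30.8538,36.3839), P1=(66.4385,72.2943), P2=(34.9001,58.6377); sampled at t=k/5. Machine vertices: (30.8538,59.3923) → (42.4028,47.0108) → (48.5819,38.5947) → (49.3911,34.1439) → (44.8305,33.6585) → (34.9001,37.1385). Open path.

G21
G90
G0 X31.2343 Y53.4870
M4 S379
G1 X27.9141 Y49.6554 F2463
G1 X22.8484 Y49.8623
G1 X19.8518 Y53.9518
G1 X21.1807 Y58.8445
G1 X25.8345 Y60.8560
G1 X30.3088 Y58.4717
G1 X31.2343 Y53.4870
M5
G0 X30.8538 Y59.3923
M4 S379
G1 X42.4028 Y47.0108 F2463
G1 X48.5819 Y38.5947
G1 X49.3911 Y34.1439
G1 X44.8305 Y33.6585
G1 X34.9001 Y37.1385
M5
G0 X0.0000 Y0.0000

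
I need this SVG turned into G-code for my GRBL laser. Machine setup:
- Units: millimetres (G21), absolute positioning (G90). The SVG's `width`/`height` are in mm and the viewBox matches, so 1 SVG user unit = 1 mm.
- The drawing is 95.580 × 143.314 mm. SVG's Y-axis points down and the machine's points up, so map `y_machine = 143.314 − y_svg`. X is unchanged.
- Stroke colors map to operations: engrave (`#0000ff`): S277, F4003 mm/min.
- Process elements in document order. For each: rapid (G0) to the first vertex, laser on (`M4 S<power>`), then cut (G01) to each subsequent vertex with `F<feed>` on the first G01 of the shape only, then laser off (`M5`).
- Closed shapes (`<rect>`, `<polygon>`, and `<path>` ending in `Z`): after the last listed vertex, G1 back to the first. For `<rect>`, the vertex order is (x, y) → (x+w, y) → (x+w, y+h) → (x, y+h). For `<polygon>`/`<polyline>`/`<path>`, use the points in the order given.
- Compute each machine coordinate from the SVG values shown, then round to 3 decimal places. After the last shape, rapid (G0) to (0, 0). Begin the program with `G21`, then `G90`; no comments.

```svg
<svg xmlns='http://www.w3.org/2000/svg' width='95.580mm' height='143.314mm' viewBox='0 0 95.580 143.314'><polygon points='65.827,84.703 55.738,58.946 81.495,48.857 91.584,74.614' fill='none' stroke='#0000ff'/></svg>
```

viewBox `0 0 95.580 143.314` with mm width/height → 1 unit = 1 mm. Flip: y_m = 143.314 − y_svg.

**Shape 1** — `<polygon>` regular polygon, stroke `#0000ff` → engrave (S277, F4003). Machine vertices: (65.827,58.611) → (55.738,84.368) → (81.495,94.457) → (91.584,68.700) → (65.827,58.611). Closed: final G1 returns to the first vertex.

G21
G90
G0 X65.827 Y58.611
M4 S277
G01 X55.738 Y84.368 F4003
G01 X81.495 Y94.457
G01 X91.584 Y68.700
G01 X65.827 Y58.611
M5
G0 X0.000 Y0.000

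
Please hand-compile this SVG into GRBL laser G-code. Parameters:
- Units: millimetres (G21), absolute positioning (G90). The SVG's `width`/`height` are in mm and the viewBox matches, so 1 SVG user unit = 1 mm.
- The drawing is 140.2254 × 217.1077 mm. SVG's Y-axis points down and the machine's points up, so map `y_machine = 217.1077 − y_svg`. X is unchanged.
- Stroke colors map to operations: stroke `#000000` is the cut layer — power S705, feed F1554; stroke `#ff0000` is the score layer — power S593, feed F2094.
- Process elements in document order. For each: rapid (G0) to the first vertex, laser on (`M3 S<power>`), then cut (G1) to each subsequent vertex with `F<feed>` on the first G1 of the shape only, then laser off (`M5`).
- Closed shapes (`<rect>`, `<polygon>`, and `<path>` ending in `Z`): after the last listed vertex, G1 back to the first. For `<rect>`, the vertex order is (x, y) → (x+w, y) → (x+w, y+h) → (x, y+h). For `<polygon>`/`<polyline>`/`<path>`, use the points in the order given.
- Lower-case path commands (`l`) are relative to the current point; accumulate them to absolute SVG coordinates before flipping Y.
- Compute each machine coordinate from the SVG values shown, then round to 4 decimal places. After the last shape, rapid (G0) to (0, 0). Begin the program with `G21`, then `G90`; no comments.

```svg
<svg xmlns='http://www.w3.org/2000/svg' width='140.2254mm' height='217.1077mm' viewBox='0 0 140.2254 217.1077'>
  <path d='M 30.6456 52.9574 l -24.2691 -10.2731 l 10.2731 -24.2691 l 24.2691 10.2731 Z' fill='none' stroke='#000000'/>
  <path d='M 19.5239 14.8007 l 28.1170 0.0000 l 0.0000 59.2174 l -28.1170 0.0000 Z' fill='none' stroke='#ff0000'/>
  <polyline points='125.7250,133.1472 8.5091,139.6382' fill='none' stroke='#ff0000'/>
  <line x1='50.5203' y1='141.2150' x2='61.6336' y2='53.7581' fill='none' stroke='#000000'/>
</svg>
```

G21
G90
G0 X30.6456 Y164.1503
M3 S705
G1 X6.3765 Y174.4234 F1554
G1 X16.6496 Y198.6925
G1 X40.9187 Y188.4194
G1 X30.6456 Y164.1503
M5
G0 X19.5239 Y202.3070
M3 S593
G1 X47.6409 Y202.3070 F2094
G1 X47.6409 Y143.0896
G1 X19.5239 Y143.0896
G1 X19.5239 Y202.3070
M5
G0 X125.7250 Y83.9605
M3 S593
G1 X8.5091 Y77.4695 F2094
M5
G0 X50.5203 Y75.8927
M3 S705
G1 X61.6336 Y163.3496 F1554
M5
G0 X0.0000 Y0.0000

Since the viewBox matches the mm dimensions, user units are millimetres directly. The only transform is the Y-flip y_m = 217.1077 − y_svg.

Shape 1 is a regular polygon drawn with `<path>`. Its stroke #000000 means cut at S705, F1554. After flipping Y the toolpath is (30.6456,164.1503) → (6.3765,174.4234) → (16.6496,198.6925) → (40.9187,188.4194) → (30.6456,164.1503), returning to the start.

Shape 2 is a rectangle drawn with `<path>`. Its stroke #ff0000 means score at S593, F2094. After flipping Y the toolpath is (19.5239,202.3070) → (47.6409,202.3070) → (47.6409,143.0896) → (19.5239,143.0896) → (19.5239,202.3070), returning to the start.

Shape 3 is a line segment drawn with `<polyline>`. Its stroke #ff0000 means score at S593, F2094. After flipping Y the toolpath is (125.7250,83.9605) → (8.5091,77.4695).

Shape 4 is a line segment drawn with `<line>`. Its stroke #000000 means cut at S705, F1554. After flipping Y the toolpath is (50.5203,75.8927) → (61.6336,163.3496).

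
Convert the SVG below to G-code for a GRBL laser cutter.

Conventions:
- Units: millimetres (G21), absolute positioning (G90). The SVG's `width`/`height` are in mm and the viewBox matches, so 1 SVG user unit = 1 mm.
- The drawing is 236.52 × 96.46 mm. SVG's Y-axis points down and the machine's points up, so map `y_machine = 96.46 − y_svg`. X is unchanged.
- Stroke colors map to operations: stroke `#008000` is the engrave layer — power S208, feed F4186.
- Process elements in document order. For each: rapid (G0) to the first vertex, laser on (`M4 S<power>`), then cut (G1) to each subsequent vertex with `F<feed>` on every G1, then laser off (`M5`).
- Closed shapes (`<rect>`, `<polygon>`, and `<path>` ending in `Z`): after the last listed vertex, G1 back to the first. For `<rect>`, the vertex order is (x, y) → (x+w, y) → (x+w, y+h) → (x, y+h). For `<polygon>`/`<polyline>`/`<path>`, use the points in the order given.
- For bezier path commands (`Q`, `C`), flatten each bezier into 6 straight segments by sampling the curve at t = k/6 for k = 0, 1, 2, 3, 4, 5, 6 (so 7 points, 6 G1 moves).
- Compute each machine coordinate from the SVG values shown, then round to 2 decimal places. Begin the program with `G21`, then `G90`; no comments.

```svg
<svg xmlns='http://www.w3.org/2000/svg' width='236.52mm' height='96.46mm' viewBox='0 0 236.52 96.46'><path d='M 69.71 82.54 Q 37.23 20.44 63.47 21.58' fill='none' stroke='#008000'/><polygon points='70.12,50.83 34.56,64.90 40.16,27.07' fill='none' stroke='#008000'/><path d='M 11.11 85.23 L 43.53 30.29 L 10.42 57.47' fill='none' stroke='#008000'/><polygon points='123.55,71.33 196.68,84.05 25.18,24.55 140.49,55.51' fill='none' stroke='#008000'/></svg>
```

G21
G90
G0 X69.71 Y13.92
M4 S208
G1 X60.51 Y32.86 F4186
G1 X54.58 Y48.29 F4186
G1 X51.91 Y60.21 F4186
G1 X52.50 Y68.61 F4186
G1 X56.35 Y73.50 F4186
G1 X63.47 Y74.88 F4186
M5
G0 X70.12 Y45.63
M4 S208
G1 X34.56 Y31.56 F4186
G1 X40.16 Y69.39 F4186
G1 X70.12 Y45.63 F4186
M5
G0 X11.11 Y11.23
M4 S208
G1 X43.53 Y66.17 F4186
G1 X10.42 Y38.99 F4186
M5
G0 X123.55 Y25.13
M4 S208
G1 X196.68 Y12.41 F4186
G1 X25.18 Y71.91 F4186
G1 X140.49 Y40.95 F4186
G1 X123.55 Y25.13 F4186
M5

Since the viewBox matches the mm dimensions, user units are millimetres directly. The only transform is the Y-flip y_m = 96.46 − y_svg.

Shape 1 is a quadratic bezier drawn with `<path>`. Its stroke #008000 means engrave at S208, F4186. After flipping Y the toolpath is (69.71,13.92) → (60.51,32.86) → (54.58,48.29) → (51.91,60.21) → (52.50,68.61) → (56.35,73.50) → (63.47,74.88).

Shape 2 is a regular polygon drawn with `<polygon>`. Its stroke #008000 means engrave at S208, F4186. After flipping Y the toolpath is (70.12,45.63) → (34.56,31.56) → (40.16,69.39) → (70.12,45.63), returning to the start.

Shape 3 is a open polyline drawn with `<path>`. Its stroke #008000 means engrave at S208, F4186. After flipping Y the toolpath is (11.11,11.23) → (43.53,66.17) → (10.42,38.99).

Shape 4 is a closed polygon drawn with `<polygon>`. Its stroke #008000 means engrave at S208, F4186. After flipping Y the toolpath is (123.55,25.13) → (196.68,12.41) → (25.18,71.91) → (140.49,40.95) → (123.55,25.13), returning to the start.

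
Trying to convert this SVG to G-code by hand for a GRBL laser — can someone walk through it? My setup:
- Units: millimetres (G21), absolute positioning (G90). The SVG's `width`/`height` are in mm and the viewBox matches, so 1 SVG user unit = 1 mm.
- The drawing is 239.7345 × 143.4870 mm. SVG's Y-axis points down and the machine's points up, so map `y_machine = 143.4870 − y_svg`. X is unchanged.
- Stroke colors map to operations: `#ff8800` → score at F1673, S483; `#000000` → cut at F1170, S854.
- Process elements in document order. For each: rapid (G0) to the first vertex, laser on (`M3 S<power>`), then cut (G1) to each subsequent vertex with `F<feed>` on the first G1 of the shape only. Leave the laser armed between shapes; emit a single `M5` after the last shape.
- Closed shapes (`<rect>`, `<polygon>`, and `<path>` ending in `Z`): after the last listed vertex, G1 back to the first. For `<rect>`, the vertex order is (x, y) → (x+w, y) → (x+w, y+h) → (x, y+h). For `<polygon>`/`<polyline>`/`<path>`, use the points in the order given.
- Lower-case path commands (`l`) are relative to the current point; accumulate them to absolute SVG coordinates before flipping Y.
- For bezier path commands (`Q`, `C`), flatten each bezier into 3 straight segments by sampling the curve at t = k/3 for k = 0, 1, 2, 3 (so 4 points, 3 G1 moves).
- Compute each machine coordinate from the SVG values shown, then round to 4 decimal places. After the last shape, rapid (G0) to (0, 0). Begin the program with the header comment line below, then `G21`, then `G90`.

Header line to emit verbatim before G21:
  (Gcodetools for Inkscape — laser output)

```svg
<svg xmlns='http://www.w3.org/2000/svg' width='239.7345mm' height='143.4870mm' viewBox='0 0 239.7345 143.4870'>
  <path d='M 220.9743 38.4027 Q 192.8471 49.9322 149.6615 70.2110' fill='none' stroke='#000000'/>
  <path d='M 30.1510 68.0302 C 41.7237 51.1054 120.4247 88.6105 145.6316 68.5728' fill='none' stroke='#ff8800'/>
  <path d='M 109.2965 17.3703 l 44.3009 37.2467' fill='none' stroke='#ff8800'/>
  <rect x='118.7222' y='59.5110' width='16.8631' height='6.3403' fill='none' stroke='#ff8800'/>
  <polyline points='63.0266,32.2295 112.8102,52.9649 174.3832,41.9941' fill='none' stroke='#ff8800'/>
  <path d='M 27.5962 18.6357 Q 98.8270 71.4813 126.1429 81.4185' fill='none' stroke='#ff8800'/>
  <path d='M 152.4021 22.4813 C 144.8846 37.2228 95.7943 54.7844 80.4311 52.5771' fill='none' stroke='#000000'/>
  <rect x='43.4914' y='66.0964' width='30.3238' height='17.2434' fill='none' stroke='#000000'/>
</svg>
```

1 u = 1 mm; y_m = 143.4870 − y.

[1] `<path>` quadratic bezier, #000000→cut S854 F1170: (220.9743,105.0843) → (200.5497,96.4258) → (176.7787,85.8231) → (149.6615,73.2760)

[2] `<path>` cubic bezier, #ff8800→score S483 F1673: (30.1510,75.4568) → (59.6323,78.3854) → (107.0608,69.9103) → (145.6316,74.9142)

[3] `<path>` line segment, #ff8800→score S483 F1673: (109.2965,126.1167) → (153.5974,88.8700)

[4] `<rect>` rectangle, #ff8800→score S483 F1673: (118.7222,83.9760) → (135.5853,83.9760) → (135.5853,77.6357) → (118.7222,77.6357) → (118.7222,83.9760) (closed)

[5] `<polyline>` open polyline, #ff8800→score S483 F1673: (63.0266,111.2575) → (112.8102,90.5221) → (174.3832,101.4929)

[6] `<path>` quadratic bezier, #ff8800→score S483 F1673: (27.5962,124.8513) → (70.2040,94.3885) → (103.0529,73.4609) → (126.1429,62.0685)

[7] `<path>` cubic bezier, #000000→cut S854 F1170: (152.4021,121.0057) → (133.8159,106.1608) → (104.2478,94.4556) → (80.4311,90.9099)

[8] `<rect>` rectangle, #000000→cut S854 F1170: (43.4914,77.3906) → (73.8152,77.3906) → (73.8152,60.1472) → (43.4914,60.1472) → (43.4914,77.3906) (closed)

(Gcodetools for Inkscape — laser output)
G21
G90
G0 X220.9743 Y105.0843
M3 S854
G1 X200.5497 Y96.4258 F1170
G1 X176.7787 Y85.8231
G1 X149.6615 Y73.2760
G0 X30.1510 Y75.4568
M3 S483
G1 X59.6323 Y78.3854 F1673
G1 X107.0608 Y69.9103
G1 X145.6316 Y74.9142
G0 X109.2965 Y126.1167
M3 S483
G1 X153.5974 Y88.8700 F1673
G0 X118.7222 Y83.9760
M3 S483
G1 X135.5853 Y83.9760 F1673
G1 X135.5853 Y77.6357
G1 X118.7222 Y77.6357
G1 X118.7222 Y83.9760
G0 X63.0266 Y111.2575
M3 S483
G1 X112.8102 Y90.5221 F1673
G1 X174.3832 Y101.4929
G0 X27.5962 Y124.8513
M3 S483
G1 X70.2040 Y94.3885 F1673
G1 X103.0529 Y73.4609
G1 X126.1429 Y62.0685
G0 X152.4021 Y121.0057
M3 S854
G1 X133.8159 Y106.1608 F1170
G1 X104.2478 Y94.4556
G1 X80.4311 Y90.9099
G0 X43.4914 Y77.3906
M3 S854
G1 X73.8152 Y77.3906 F1170
G1 X73.8152 Y60.1472
G1 X43.4914 Y60.1472
G1 X43.4914 Y77.3906
M5
G0 X0.0000 Y0.0000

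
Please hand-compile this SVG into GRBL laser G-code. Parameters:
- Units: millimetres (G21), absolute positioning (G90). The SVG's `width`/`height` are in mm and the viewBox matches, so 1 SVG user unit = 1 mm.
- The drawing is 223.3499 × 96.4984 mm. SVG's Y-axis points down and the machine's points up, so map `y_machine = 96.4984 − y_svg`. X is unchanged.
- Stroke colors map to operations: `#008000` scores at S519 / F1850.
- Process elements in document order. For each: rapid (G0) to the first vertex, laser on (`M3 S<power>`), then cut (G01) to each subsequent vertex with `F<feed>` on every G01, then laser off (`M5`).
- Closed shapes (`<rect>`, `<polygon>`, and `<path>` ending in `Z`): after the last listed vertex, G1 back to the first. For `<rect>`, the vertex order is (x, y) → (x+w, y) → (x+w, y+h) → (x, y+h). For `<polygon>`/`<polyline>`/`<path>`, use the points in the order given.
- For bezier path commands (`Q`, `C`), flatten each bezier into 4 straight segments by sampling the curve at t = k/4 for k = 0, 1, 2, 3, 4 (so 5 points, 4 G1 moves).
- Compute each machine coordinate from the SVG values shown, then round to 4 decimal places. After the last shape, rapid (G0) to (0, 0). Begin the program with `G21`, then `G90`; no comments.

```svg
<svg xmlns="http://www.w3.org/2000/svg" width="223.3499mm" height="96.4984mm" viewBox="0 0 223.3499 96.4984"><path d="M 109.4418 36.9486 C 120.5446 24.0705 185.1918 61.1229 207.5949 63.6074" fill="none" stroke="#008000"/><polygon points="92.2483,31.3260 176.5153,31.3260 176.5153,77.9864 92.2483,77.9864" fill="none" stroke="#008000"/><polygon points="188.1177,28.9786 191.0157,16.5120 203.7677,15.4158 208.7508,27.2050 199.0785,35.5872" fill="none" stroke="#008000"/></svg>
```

viewBox `0 0 223.3499 96.4984` with mm width/height → 1 unit = 1 mm. Flip: y_m = 96.4984 − y_svg.

**Shape 1** — `<path>` cubic bezier, stroke `#008000` → score (S519, F1850). Control points (SVG): P0=(109.4418,36.9486), P1=(120.5446,24.0705), P2=(185.1918,61.1229), P3=(207.5949,63.6074); sampled at t=k/4. Machine vertices: (109.4418,59.5498) → (126.3118,61.1667) → (154.2807,51.9814) → (184.3685,39.9156) → (207.5949,32.8910). Open path.

**Shape 2** — `<polygon>` rectangle, stroke `#008000` → score (S519, F1850). Machine vertices: (92.2483,65.1724) → (176.5153,65.1724) → (176.5153,18.5120) → (92.2483,18.5120) → (92.2483,65.1724). Closed: final G1 returns to the first vertex.

**Shape 3** — `<polygon>` regular polygon, stroke `#008000` → score (S519, F1850). Machine vertices: (188.1177,67.5198) → (191.0157,79.9864) → (203.7677,81.0826) → (208.7508,69.2934) → (199.0785,60.9112) → (188.1177,67.5198). Closed: final G1 returns to the first vertex.

G21
G90
G0 X109.4418 Y59.5498
M3 S519
G01 X126.3118 Y61.1667 F1850
G01 X154.2807 Y51.9814 F1850
G01 X184.3685 Y39.9156 F1850
G01 X207.5949 Y32.8910 F1850
M5
G0 X92.2483 Y65.1724
M3 S519
G01 X176.5153 Y65.1724 F1850
G01 X176.5153 Y18.5120 F1850
G01 X92.2483 Y18.5120 F1850
G01 X92.2483 Y65.1724 F1850
M5
G0 X188.1177 Y67.5198
M3 S519
G01 X191.0157 Y79.9864 F1850
G01 X203.7677 Y81.0826 F1850
G01 X208.7508 Y69.2934 F1850
G01 X199.0785 Y60.9112 F1850
G01 X188.1177 Y67.5198 F1850
M5
G0 X0.0000 Y0.0000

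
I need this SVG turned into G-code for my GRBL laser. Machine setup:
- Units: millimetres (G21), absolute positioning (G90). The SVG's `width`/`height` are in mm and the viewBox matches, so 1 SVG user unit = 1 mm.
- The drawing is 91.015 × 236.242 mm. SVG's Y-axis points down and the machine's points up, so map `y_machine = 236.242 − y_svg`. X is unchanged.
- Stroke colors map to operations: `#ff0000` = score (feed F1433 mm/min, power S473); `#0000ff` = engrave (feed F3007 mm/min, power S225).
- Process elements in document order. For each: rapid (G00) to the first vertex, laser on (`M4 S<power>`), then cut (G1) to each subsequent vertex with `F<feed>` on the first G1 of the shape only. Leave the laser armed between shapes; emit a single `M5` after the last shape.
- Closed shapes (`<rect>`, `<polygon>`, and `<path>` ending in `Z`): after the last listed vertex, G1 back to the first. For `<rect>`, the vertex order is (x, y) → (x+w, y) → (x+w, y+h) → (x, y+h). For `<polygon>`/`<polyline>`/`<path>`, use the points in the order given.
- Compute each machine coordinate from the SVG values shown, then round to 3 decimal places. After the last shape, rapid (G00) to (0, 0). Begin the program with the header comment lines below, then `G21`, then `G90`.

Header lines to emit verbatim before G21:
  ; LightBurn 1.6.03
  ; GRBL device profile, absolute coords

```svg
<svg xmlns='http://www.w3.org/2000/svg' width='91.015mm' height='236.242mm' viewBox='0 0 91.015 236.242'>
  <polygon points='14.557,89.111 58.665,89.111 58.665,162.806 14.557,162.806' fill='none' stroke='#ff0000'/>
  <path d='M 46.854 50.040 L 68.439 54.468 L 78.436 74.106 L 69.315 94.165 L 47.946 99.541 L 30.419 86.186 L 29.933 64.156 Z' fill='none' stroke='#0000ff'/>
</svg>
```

; LightBurn 1.6.03
; GRBL device profile, absolute coords
G21
G90
G00 X14.557 Y147.131
M4 S473
G1 X58.665 Y147.131 F1433
G1 X58.665 Y73.436
G1 X14.557 Y73.436
G1 X14.557 Y147.131
G00 X46.854 Y186.202
M4 S225
G1 X68.439 Y181.774 F3007
G1 X78.436 Y162.136
G1 X69.315 Y142.077
G1 X47.946 Y136.701
G1 X30.419 Y150.056
G1 X29.933 Y172.086
G1 X46.854 Y186.202
M5
G00 X0.000 Y0.000

Since the viewBox matches the mm dimensions, user units are millimetres directly. The only transform is the Y-flip y_m = 236.242 − y_svg.

Shape 1 is a rectangle drawn with `<polygon>`. Its stroke #ff0000 means score at S473, F1433. After flipping Y the toolpath is (14.557,147.131) → (58.665,147.131) → (58.665,73.436) → (14.557,73.436) → (14.557,147.131), returning to the start.

Shape 2 is a regular polygon drawn with `<path>`. Its stroke #0000ff means engrave at S225, F3007. After flipping Y the toolpath is (46.854,186.202) → (68.439,181.774) → (78.436,162.136) → (69.315,142.077) → (47.946,136.701) → (30.419,150.056) → (29.933,172.086) → (46.854,186.202), returning to the start.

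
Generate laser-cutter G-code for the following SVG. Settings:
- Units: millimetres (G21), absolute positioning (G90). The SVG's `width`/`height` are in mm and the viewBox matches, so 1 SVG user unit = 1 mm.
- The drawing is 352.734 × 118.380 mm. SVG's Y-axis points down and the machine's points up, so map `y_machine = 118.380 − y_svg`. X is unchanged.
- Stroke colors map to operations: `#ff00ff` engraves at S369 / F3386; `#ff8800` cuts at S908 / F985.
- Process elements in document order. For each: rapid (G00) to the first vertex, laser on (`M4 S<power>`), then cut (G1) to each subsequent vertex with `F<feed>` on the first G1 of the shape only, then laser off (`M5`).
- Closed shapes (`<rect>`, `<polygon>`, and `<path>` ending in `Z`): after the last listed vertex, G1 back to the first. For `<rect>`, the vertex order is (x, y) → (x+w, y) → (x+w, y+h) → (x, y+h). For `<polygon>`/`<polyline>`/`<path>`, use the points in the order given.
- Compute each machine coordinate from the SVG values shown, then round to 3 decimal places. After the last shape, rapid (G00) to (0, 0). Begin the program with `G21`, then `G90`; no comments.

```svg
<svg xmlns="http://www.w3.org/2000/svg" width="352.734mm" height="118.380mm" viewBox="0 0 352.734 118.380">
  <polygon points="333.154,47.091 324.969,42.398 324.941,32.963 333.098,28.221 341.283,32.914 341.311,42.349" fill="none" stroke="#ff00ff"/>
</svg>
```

Since the viewBox matches the mm dimensions, user units are millimetres directly. The only transform is the Y-flip y_m = 118.380 − y_svg.

Shape 1 is a regular polygon drawn with `<polygon>`. Its stroke #ff00ff means engrave at S369, F3386. After flipping Y the toolpath is (333.154,71.289) → (324.969,75.982) → (324.941,85.417) → (333.098,90.159) → (341.283,85.466) → (341.311,76.031) → (333.154,71.289), returning to the start.

G21
G90
G00 X333.154 Y71.289
M4 S369
G1 X324.969 Y75.982 F3386
G1 X324.941 Y85.417
G1 X333.098 Y90.159
G1 X341.283 Y85.466
G1 X341.311 Y76.031
G1 X333.154 Y71.289
M5
G00 X0.000 Y0.000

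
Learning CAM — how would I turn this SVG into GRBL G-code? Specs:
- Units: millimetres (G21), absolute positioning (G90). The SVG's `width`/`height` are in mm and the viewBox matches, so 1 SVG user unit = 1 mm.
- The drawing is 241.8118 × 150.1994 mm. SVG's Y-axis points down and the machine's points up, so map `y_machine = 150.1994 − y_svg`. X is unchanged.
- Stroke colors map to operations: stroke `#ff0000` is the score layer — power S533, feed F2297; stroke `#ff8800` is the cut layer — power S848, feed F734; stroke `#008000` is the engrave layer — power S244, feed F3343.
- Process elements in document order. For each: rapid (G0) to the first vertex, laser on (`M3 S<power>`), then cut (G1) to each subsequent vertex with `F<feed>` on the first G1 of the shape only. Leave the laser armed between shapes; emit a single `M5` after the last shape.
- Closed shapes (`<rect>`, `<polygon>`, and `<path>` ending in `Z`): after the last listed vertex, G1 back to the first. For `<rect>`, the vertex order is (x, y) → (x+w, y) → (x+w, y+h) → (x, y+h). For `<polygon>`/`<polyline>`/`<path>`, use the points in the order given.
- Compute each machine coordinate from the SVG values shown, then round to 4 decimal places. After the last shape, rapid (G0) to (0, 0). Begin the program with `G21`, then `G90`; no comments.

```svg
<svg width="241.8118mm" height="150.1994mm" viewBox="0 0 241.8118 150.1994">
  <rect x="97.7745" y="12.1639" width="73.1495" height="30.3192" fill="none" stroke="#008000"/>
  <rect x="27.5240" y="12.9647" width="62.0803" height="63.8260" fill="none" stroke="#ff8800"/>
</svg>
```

G21
G90
G0 X97.7745 Y138.0355
M3 S244
G1 X170.9240 Y138.0355 F3343
G1 X170.9240 Y107.7163
G1 X97.7745 Y107.7163
G1 X97.7745 Y138.0355
G0 X27.5240 Y137.2347
M3 S848
G1 X89.6043 Y137.2347 F734
G1 X89.6043 Y73.4087
G1 X27.5240 Y73.4087
G1 X27.5240 Y137.2347
M5
G0 X0.0000 Y0.0000

Since the viewBox matches the mm dimensions, user units are millimetres directly. The only transform is the Y-flip y_m = 150.1994 − y_svg.

Shape 1 is a rectangle drawn with `<rect>`. Its stroke #008000 means engrave at S244, F3343. After flipping Y the toolpath is (97.7745,138.0355) → (170.9240,138.0355) → (170.9240,107.7163) → (97.7745,107.7163) → (97.7745,138.0355), returning to the start.

Shape 2 is a rectangle drawn with `<rect>`. Its stroke #ff8800 means cut at S848, F734. After flipping Y the toolpath is (27.5240,137.2347) → (89.6043,137.2347) → (89.6043,73.4087) → (27.5240,73.4087) → (27.5240,137.2347), returning to the start.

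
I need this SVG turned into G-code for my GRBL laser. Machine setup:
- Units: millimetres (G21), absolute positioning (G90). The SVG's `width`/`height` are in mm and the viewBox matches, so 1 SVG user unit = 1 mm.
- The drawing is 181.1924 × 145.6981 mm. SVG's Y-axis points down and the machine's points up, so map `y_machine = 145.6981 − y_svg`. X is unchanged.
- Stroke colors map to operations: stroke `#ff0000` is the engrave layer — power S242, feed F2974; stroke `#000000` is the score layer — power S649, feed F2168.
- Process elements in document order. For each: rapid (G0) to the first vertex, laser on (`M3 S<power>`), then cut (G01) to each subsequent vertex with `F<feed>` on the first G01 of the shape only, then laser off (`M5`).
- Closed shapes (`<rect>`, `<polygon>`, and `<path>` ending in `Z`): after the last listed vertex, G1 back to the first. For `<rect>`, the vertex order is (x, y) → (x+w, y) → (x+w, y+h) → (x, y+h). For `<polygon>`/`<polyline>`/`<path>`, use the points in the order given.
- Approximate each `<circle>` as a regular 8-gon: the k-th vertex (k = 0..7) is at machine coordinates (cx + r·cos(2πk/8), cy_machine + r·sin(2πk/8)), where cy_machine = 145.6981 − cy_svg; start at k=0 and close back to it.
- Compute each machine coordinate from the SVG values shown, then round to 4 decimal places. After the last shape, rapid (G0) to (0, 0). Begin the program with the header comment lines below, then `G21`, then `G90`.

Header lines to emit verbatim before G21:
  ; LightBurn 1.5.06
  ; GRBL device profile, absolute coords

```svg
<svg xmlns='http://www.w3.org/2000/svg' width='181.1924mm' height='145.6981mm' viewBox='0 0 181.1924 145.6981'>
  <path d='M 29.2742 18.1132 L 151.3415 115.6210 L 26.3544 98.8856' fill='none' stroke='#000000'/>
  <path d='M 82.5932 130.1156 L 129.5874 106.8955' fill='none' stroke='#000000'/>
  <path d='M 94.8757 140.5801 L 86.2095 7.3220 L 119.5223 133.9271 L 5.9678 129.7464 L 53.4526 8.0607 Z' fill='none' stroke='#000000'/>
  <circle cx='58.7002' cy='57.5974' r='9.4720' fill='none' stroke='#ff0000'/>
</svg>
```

; LightBurn 1.5.06
; GRBL device profile, absolute coords
G21
G90
G0 X29.2742 Y127.5849
M3 S649
G01 X151.3415 Y30.0771 F2168
G01 X26.3544 Y46.8125
M5
G0 X82.5932 Y15.5825
M3 S649
G01 X129.5874 Y38.8026 F2168
M5
G0 X94.8757 Y5.1180
M3 S649
G01 X86.2095 Y138.3761 F2168
G01 X119.5223 Y11.7710
G01 X5.9678 Y15.9517
G01 X53.4526 Y137.6374
G01 X94.8757 Y5.1180
M5
G0 X68.1722 Y88.1007
M3 S242
G01 X65.3979 Y94.7984 F2974
G01 X58.7002 Y97.5727
G01 X52.0025 Y94.7984
G01 X49.2282 Y88.1007
G01 X52.0025 Y81.4030
G01 X58.7002 Y78.6287
G01 X65.3979 Y81.4030
G01 X68.1722 Y88.1007
M5
G0 X0.0000 Y0.0000

1 u = 1 mm; y_m = 145.6981 − y.

[1] `<path>` open polyline, #000000→score S649 F2168: (29.2742,127.5849) → (151.3415,30.0771) → (26.3544,46.8125)

[2] `<path>` line segment, #000000→score S649 F2168: (82.5932,15.5825) → (129.5874,38.8026)

[3] `<path>` closed polygon, #000000→score S649 F2168: (94.8757,5.1180) → (86.2095,138.3761) → (119.5223,11.7710) → (5.9678,15.9517) → (53.4526,137.6374) → (94.8757,5.1180) (closed)

[4] `<circle>` circle, #ff0000→engrave S242 F2974: (68.1722,88.1007) → (65.3979,94.7984) → (58.7002,97.5727) → (52.0025,94.7984) → (49.2282,88.1007) → (52.0025,81.4030) → (58.7002,78.6287) → (65.3979,81.4030) → (68.1722,88.1007) (closed)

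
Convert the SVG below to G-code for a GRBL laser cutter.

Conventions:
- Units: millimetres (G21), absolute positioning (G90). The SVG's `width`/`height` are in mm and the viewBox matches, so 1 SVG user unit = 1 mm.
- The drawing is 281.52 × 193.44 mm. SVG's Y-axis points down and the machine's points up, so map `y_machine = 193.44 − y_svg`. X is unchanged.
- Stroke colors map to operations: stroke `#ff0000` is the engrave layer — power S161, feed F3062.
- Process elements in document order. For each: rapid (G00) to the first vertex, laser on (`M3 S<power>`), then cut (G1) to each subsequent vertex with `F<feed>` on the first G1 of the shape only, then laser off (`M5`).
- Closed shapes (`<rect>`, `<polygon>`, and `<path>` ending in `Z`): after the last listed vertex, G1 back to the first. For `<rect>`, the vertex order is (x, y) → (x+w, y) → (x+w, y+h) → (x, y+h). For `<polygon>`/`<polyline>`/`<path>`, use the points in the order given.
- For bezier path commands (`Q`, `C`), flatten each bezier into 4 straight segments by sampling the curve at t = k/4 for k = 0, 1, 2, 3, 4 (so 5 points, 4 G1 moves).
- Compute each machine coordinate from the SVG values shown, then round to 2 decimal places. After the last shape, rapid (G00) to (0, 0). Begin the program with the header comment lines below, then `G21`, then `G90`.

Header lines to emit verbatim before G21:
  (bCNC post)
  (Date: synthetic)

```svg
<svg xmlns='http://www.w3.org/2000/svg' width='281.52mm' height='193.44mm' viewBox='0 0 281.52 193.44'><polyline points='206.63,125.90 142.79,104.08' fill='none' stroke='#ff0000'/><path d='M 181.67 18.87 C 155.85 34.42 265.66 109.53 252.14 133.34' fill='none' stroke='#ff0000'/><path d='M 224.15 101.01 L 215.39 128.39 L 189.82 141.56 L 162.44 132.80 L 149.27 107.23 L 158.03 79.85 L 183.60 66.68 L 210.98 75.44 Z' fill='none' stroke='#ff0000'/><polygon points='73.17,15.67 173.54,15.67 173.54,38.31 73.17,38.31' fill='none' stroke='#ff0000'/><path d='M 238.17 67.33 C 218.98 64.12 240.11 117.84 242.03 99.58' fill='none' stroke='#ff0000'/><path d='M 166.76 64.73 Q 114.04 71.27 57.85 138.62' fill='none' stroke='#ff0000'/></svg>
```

(bCNC post)
(Date: synthetic)
G21
G90
G00 X206.63 Y67.54
M3 S161
G1 X142.79 Y89.36 F3062
M5
G00 X181.67 Y174.57
M3 S161
G1 X183.69 Y153.47 F3062
G1 X212.29 Y120.43
G1 X243.20 Y85.84
G1 X252.14 Y60.10
M5
G00 X224.15 Y92.43
M3 S161
G1 X215.39 Y65.05 F3062
G1 X189.82 Y51.88
G1 X162.44 Y60.64
G1 X149.27 Y86.21
G1 X158.03 Y113.59
G1 X183.60 Y126.76
G1 X210.98 Y118.00
G1 X224.15 Y92.43
M5
G00 X73.17 Y177.77
M3 S161
G1 X173.54 Y177.77 F3062
G1 X173.54 Y155.13
G1 X73.17 Y155.13
G1 X73.17 Y177.77
M5
G00 X238.17 Y126.11
M3 S161
G1 X230.41 Y119.86 F3062
G1 X232.18 Y104.34
G1 X237.92 Y91.65
G1 X242.03 Y93.86
M5
G00 X166.76 Y128.71
M3 S161
G1 X140.18 Y121.64 F3062
G1 X113.17 Y106.97
G1 X85.73 Y84.69
G1 X57.85 Y54.82
M5
G00 X0.00 Y0.00

1 u = 1 mm; y_m = 193.44 − y.

[1] `<polyline>` line segment, #ff0000→engrave S161 F3062: (206.63,67.54) → (142.79,89.36)

[2] `<path>` cubic bezier, #ff0000→engrave S161 F3062: (181.67,174.57) → (183.69,153.47) → (212.29,120.43) → (243.20,85.84) → (252.14,60.10)

[3] `<path>` regular polygon, #ff0000→engrave S161 F3062: (224.15,92.43) → (215.39,65.05) → (189.82,51.88) → (162.44,60.64) → (149.27,86.21) → (158.03,113.59) → (183.60,126.76) → (210.98,118.00) → (224.15,92.43) (closed)

[4] `<polygon>` rectangle, #ff0000→engrave S161 F3062: (73.17,177.77) → (173.54,177.77) → (173.54,155.13) → (73.17,155.13) → (73.17,177.77) (closed)

[5] `<path>` cubic bezier, #ff0000→engrave S161 F3062: (238.17,126.11) → (230.41,119.86) → (232.18,104.34) → (237.92,91.65) → (242.03,93.86)

[6] `<path>` quadratic bezier, #ff0000→engrave S161 F3062: (166.76,128.71) → (140.18,121.64) → (113.17,106.97) → (85.73,84.69) → (57.85,54.82)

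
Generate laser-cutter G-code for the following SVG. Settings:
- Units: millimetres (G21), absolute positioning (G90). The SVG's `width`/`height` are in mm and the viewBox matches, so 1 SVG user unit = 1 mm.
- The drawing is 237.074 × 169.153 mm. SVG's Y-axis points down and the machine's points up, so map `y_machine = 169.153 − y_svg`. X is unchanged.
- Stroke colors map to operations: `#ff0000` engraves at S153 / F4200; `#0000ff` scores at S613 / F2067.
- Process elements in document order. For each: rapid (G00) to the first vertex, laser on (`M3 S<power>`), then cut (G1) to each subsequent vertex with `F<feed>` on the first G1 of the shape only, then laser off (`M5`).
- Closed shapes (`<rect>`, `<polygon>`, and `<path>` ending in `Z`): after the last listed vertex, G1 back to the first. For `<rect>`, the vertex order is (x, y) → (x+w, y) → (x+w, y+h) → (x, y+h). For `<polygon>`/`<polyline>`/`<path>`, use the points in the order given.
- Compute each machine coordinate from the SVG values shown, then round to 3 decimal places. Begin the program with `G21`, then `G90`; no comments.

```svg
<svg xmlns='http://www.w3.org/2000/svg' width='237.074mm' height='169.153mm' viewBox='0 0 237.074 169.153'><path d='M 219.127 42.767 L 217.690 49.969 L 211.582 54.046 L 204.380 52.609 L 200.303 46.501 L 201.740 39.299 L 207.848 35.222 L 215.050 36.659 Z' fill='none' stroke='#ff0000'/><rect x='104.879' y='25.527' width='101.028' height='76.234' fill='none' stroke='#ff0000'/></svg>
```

G21
G90
G00 X219.127 Y126.386
M3 S153
G1 X217.690 Y119.184 F4200
G1 X211.582 Y115.107
G1 X204.380 Y116.544
G1 X200.303 Y122.652
G1 X201.740 Y129.854
G1 X207.848 Y133.931
G1 X215.050 Y132.494
G1 X219.127 Y126.386
M5
G00 X104.879 Y143.626
M3 S153
G1 X205.907 Y143.626 F4200
G1 X205.907 Y67.392
G1 X104.879 Y67.392
G1 X104.879 Y143.626
M5

viewBox `0 0 237.074 169.153` with mm width/height → 1 unit = 1 mm. Flip: y_m = 169.153 − y_svg.

**Shape 1** — `<path>` regular polygon, stroke `#ff0000` → engrave (S153, F4200). Machine vertices: (219.127,126.386) → (217.690,119.184) → (211.582,115.107) → (204.380,116.544) → (200.303,122.652) → (201.740,129.854) → (207.848,133.931) → (215.050,132.494) → (219.127,126.386). Closed: final G1 returns to the first vertex.

**Shape 2** — `<rect>` rectangle, stroke `#ff0000` → engrave (S153, F4200). Machine vertices: (104.879,143.626) → (205.907,143.626) → (205.907,67.392) → (104.879,67.392) → (104.879,143.626). Closed: final G1 returns to the first vertex.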